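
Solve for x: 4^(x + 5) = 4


Express both sides with the same base.
4 = 4^1
Since the bases match, equate exponents: x + 5 = 1
So x = 1 - (5) = -4

x = -4


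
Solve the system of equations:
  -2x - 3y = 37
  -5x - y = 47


Using Cramer's rule:
Determinant D = (-2)(-1) - (-5)(-3) = 2 - 15 = -13
Dx = (37)(-1) - (47)(-3) = -37 + 141 = 104
Dy = (-2)(47) - (-5)(37) = -94 + 185 = 91
x = Dx/D = 104/-13 = -8
y = Dy/D = 91/-13 = -7

x = -8, y = -7


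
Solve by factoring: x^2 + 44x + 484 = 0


We need two numbers that multiply to 484 and add to 44.
Those numbers are 22 and 22 (since 22 * 22 = 484 and 22 + 22 = 44).
So x^2 + 44x + 484 = (x + 22)(x + 22) = 0
Setting each factor to zero: x = -22 or x = -22

x = -22


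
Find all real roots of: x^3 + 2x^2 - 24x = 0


The constant term is 0, so x = 0 is a root. Factor out x:
  x(x^2 + 2x - 24) = 0
Solve the quadratic x^2 + 2x - 24 = 0: discriminant = 2^2 - 4(1)(-24) = 4 + 96 = 100.
sqrt(100) = 10, so x = (-2 ± 10)/2: x = 4 or x = -6.

x = -6, x = 0, x = 4


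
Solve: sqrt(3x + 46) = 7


Square both sides: 3x + 46 = 7^2 = 49
3x = 49 - 46 = 3
x = 1
Check: sqrt(3*1 + 46) = sqrt(49) = 7 ✓

x = 1


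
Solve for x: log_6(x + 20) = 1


Convert to exponential form: x + 20 = 6^1 = 6
x = 6 - 20 = -14
Check: log_6(-14 + 20) = log_6(6) = log_6(6) = 1 ✓

x = -14


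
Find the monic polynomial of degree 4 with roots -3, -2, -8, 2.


A monic polynomial with roots -3, -2, -8, 2 is:
p(x) = (x + 3)(x + 2)(x + 8)(x - 2)
After multiplying by (x + 3): x + 3
After multiplying by (x + 2): x^2 + 5x + 6
After multiplying by (x + 8): x^3 + 13x^2 + 46x + 48
After multiplying by (x - 2): x^4 + 11x^3 + 20x^2 - 44x - 96

x^4 + 11x^3 + 20x^2 - 44x - 96


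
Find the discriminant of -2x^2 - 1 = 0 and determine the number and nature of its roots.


For ax^2 + bx + c = 0, discriminant D = b^2 - 4ac
Here a = -2, b = 0, c = -1
D = (0)^2 - 4(-2)(-1) = 0 - 8 = -8

D = -8 < 0
The equation has no real roots (2 complex conjugate roots).

Discriminant = -8, no real roots (2 complex conjugate roots)


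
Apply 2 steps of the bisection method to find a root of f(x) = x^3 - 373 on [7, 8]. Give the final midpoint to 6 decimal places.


f(x) = x^3 - 373
f(7) = -30 < 0
f(8) = 139 > 0

Step 1: midpoint = (7.000000 + 8.000000)/2 = 7.500000
  f(7.500000) = 48.875000
  f(mid) > 0, so root is in [7.000000, 7.500000]

Step 2: midpoint = (7.000000 + 7.500000)/2 = 7.250000
  f(7.250000) = 8.078125
  f(mid) > 0, so root is in [7.000000, 7.250000]

midpoint = 7.250000


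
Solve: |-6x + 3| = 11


An absolute value equation |expr| = 11 gives two cases:
Case 1: -6x + 3 = 11
  -6x = 8, so x = -4/3
Case 2: -6x + 3 = -11
  -6x = -14, so x = 7/3

x = -4/3, x = 7/3


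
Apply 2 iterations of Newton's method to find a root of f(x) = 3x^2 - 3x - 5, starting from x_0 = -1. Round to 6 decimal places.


Newton's method: x_(n+1) = x_n - f(x_n)/f'(x_n)
f(x) = 3x^2 - 3x - 5
f'(x) = 6x - 3

Iteration 1:
  f(-1.000000) = 1.000000
  f'(-1.000000) = -9.000000
  x_1 = -1.000000 - (1.000000)/(-9.000000) = -0.888889

Iteration 2:
  f(-0.888889) = 0.037037
  f'(-0.888889) = -8.333333
  x_2 = -0.888889 - (0.037037)/(-8.333333) = -0.884444

x_2 = -0.884444


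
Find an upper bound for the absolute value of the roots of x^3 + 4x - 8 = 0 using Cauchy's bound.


Cauchy's bound: all roots r satisfy |r| <= 1 + max(|a_i/a_n|) for i = 0,...,n-1
where a_n is the leading coefficient.

Coefficients: [1, 0, 4, -8]
Leading coefficient a_n = 1
Ratios |a_i/a_n|: 0, 4, 8
Maximum ratio: 8
Cauchy's bound: |r| <= 1 + 8 = 9

Upper bound = 9


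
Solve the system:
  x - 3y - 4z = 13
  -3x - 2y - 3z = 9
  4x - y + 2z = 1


Using Cramer's rule. Expand each determinant along the first row.
D  = 1*[(-2)*2 - (-3)*(-1)] - (-3)*[(-3)*2 - (-3)*4] + (-4)*[(-3)*(-1) - (-2)*4]
  = 1*(-7) - (-3)*(6) + (-4)*(11) = -33
Dx = 13*[(-2)*2 - (-3)*(-1)] - (-3)*[9*2 - (-3)*1] + (-4)*[9*(-1) - (-2)*1]
  = 13*(-7) - (-3)*(21) + (-4)*(-7) = 0
Dy = 1*[9*2 - (-3)*1] - 13*[(-3)*2 - (-3)*4] + (-4)*[(-3)*1 - 9*4]
  = 1*(21) - 13*(6) + (-4)*(-39) = 99
Dz = 1*[(-2)*1 - 9*(-1)] - (-3)*[(-3)*1 - 9*4] + 13*[(-3)*(-1) - (-2)*4]
  = 1*(7) - (-3)*(-39) + 13*(11) = 33
x = Dx/D = 0/-33 = 0, y = Dy/D = 99/-33 = -3, z = Dz/D = 33/-33 = -1
Check eq1: (1)(0) + (-3)(-3) + (-4)(-1) = 13 = 13 ✓
Check eq2: (-3)(0) + (-2)(-3) + (-3)(-1) = 9 = 9 ✓
Check eq3: (4)(0) + (-1)(-3) + (2)(-1) = 1 = 1 ✓

x = 0, y = -3, z = -1


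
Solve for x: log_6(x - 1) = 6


Convert to exponential form: x - 1 = 6^6 = 46656
x = 46656 + 1 = 46657
Check: log_6(46657 - 1) = log_6(46656) = log_6(46656) = 6 ✓

x = 46657


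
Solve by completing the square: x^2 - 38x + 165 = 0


Start: x^2 - 38x + 165 = 0
Move constant: x^2 - 38x = -165
Half of -38 is -19, squared is 361
Add 361 to both sides: x^2 - 38x + 361 = 196
(x - 19)^2 = 196
x - 19 = ±14
x = 19 + 14 = 33 or x = 19 - 14 = 5

x = 5, x = 33


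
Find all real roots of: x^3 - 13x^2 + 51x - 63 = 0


Let p(x) = x^3 - 13x^2 + 51x - 63. By the rational root theorem (leading coefficient 1), any rational root is an integer divisor of 63: try ±1, ±2, ... in turn.
Test x = 1: value = -24 ≠ 0.
Test x = -1: value = -128 ≠ 0.
Test x = 3: value = 0 ✓, so (x - 3) is a factor.
Synthetic division by (x - 3): bring down 1; 1(3) - 13 = -10; (-10)(3) + 51 = 21; 21(3) - 63 = 0 → quotient x^2 - 10x + 21, remainder 0.
Solve the quadratic x^2 - 10x + 21 = 0: discriminant = (-10)^2 - 4(1)(21) = 100 - 84 = 16.
sqrt(16) = 4, so x = (10 ± 4)/2: x = 7 or x = 3.

x = 3 (multiplicity 2), x = 7


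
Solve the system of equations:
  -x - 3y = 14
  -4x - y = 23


Using Cramer's rule:
Determinant D = (-1)(-1) - (-4)(-3) = 1 - 12 = -11
Dx = (14)(-1) - (23)(-3) = -14 + 69 = 55
Dy = (-1)(23) - (-4)(14) = -23 + 56 = 33
x = Dx/D = 55/-11 = -5
y = Dy/D = 33/-11 = -3

x = -5, y = -3


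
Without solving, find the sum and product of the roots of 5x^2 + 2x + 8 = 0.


By Vieta's formulas for ax^2 + bx + c = 0:
  Sum of roots = -b/a
  Product of roots = c/a

Here a = 5, b = 2, c = 8
Sum = -(2)/5 = -2/5
Product = 8/5 = 8/5

Sum = -2/5, Product = 8/5


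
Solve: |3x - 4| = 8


An absolute value equation |expr| = 8 gives two cases:
Case 1: 3x - 4 = 8
  3x = 12, so x = 4
Case 2: 3x - 4 = -8
  3x = -4, so x = -4/3

x = -4/3, x = 4


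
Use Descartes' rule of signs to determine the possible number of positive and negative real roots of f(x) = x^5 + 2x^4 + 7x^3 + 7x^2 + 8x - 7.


Descartes' rule of signs:

For positive roots, count sign changes in f(x) = x^5 + 2x^4 + 7x^3 + 7x^2 + 8x - 7:
Signs of coefficients: +, +, +, +, +, -
Number of sign changes: 1
Possible positive real roots: 1

For negative roots, examine f(-x) = -x^5 + 2x^4 - 7x^3 + 7x^2 - 8x - 7:
Signs of coefficients: -, +, -, +, -, -
Number of sign changes: 4
Possible negative real roots: 4, 2, 0

Positive roots: 1; Negative roots: 4 or 2 or 0


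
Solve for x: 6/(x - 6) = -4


Multiply both sides by (x - 6): 6 = -4(x - 6)
Distribute: 6 = -4x + 24
-4x = 6 - 24 = -18
x = 9/2

x = 9/2


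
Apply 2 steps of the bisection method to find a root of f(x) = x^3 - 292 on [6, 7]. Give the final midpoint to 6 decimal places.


f(x) = x^3 - 292
f(6) = -76 < 0
f(7) = 51 > 0

Step 1: midpoint = (6.000000 + 7.000000)/2 = 6.500000
  f(6.500000) = -17.375000
  f(mid) < 0, so root is in [6.500000, 7.000000]

Step 2: midpoint = (6.500000 + 7.000000)/2 = 6.750000
  f(6.750000) = 15.546875
  f(mid) > 0, so root is in [6.500000, 6.750000]

midpoint = 6.750000


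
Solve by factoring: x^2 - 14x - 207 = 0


We need two numbers that multiply to -207 and add to -14.
Those numbers are -23 and 9 (since (-23) * 9 = -207 and (-23) + 9 = -14).
So x^2 - 14x - 207 = (x - 23)(x + 9) = 0
Setting each factor to zero: x = 23 or x = -9

x = -9, x = 23


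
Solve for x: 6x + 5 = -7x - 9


Starting with: 6x + 5 = -7x - 9
Move all x terms to left: (6 + 7)x = -9 - 5
Simplify: 13x = -14
Divide both sides by 13: x = -14/13

x = -14/13


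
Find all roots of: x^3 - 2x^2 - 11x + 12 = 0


Let p(x) = x^3 - 2x^2 - 11x + 12. By the rational root theorem (leading coefficient 1), any rational root is an integer divisor of 12: try ±1, ±2, ... in turn.
Test x = 1: value = 0 ✓, so (x - 1) is a factor.
Synthetic division by (x - 1): bring down 1; 1(1) - 2 = -1; (-1)(1) - 11 = -12; (-12)(1) + 12 = 0 → quotient x^2 - x - 12, remainder 0.
Solve the quadratic x^2 - x - 12 = 0: discriminant = (-1)^2 - 4(1)(-12) = 1 + 48 = 49.
sqrt(49) = 7, so x = (1 ± 7)/2: x = 4 or x = -3.
Collecting all roots found:

x = -3, x = 1, x = 4


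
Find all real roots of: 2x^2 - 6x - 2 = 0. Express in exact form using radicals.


Using the quadratic formula: x = (-b ± sqrt(b^2 - 4ac)) / (2a)
Here a = 2, b = -6, c = -2
Discriminant = b^2 - 4ac = (-6)^2 - 4(2)(-2) = 36 + 16 = 52
Since discriminant = 52 > 0, there are two real roots.
x = (6 ± 2*sqrt(13)) / 4
Simplifying: x = (3 ± sqrt(13)) / 2
Numerically: x ≈ 3.3028 or x ≈ -0.3028

x = (3 + sqrt(13)) / 2 or x = (3 - sqrt(13)) / 2


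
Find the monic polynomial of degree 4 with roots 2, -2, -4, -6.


A monic polynomial with roots 2, -2, -4, -6 is:
p(x) = (x - 2)(x + 2)(x + 4)(x + 6)
After multiplying by (x - 2): x - 2
After multiplying by (x + 2): x^2 - 4
After multiplying by (x + 4): x^3 + 4x^2 - 4x - 16
After multiplying by (x + 6): x^4 + 10x^3 + 20x^2 - 40x - 96

x^4 + 10x^3 + 20x^2 - 40x - 96


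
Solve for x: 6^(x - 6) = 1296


Express both sides with the same base.
1296 = 6^4
Since the bases match, equate exponents: x - 6 = 4
So x = 4 - (-6) = 10

x = 10


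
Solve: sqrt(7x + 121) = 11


Square both sides: 7x + 121 = 11^2 = 121
7x = 121 - 121 = 0
x = 0
Check: sqrt(7*0 + 121) = sqrt(121) = 11 ✓

x = 0


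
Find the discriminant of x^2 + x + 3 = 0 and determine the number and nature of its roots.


For ax^2 + bx + c = 0, discriminant D = b^2 - 4ac
Here a = 1, b = 1, c = 3
D = (1)^2 - 4(1)(3) = 1 - 12 = -11

D = -11 < 0
The equation has no real roots (2 complex conjugate roots).

Discriminant = -11, no real roots (2 complex conjugate roots)


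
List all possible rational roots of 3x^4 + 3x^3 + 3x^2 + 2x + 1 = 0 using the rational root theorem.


Rational root theorem: possible roots are ±p/q where:
  p divides the constant term (1): p ∈ {1}
  q divides the leading coefficient (3): q ∈ {1, 3}

All possible rational roots: -1, -1/3, 1/3, 1

-1, -1/3, 1/3, 1


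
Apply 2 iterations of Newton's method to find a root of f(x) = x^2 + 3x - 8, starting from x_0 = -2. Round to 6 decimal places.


Newton's method: x_(n+1) = x_n - f(x_n)/f'(x_n)
f(x) = x^2 + 3x - 8
f'(x) = 2x + 3

Iteration 1:
  f(-2.000000) = -10.000000
  f'(-2.000000) = -1.000000
  x_1 = -2.000000 - (-10.000000)/(-1.000000) = -12.000000

Iteration 2:
  f(-12.000000) = 100.000000
  f'(-12.000000) = -21.000000
  x_2 = -12.000000 - (100.000000)/(-21.000000) = -7.238095

x_2 = -7.238095


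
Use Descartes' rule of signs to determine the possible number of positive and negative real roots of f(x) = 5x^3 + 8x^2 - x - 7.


Descartes' rule of signs:

For positive roots, count sign changes in f(x) = 5x^3 + 8x^2 - x - 7:
Signs of coefficients: +, +, -, -
Number of sign changes: 1
Possible positive real roots: 1

For negative roots, examine f(-x) = -5x^3 + 8x^2 + x - 7:
Signs of coefficients: -, +, +, -
Number of sign changes: 2
Possible negative real roots: 2, 0

Positive roots: 1; Negative roots: 2 or 0


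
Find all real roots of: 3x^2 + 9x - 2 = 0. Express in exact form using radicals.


Using the quadratic formula: x = (-b ± sqrt(b^2 - 4ac)) / (2a)
Here a = 3, b = 9, c = -2
Discriminant = b^2 - 4ac = 9^2 - 4(3)(-2) = 81 + 24 = 105
Since discriminant = 105 > 0, there are two real roots.
x = (-9 ± sqrt(105)) / 6
Numerically: x ≈ 0.2078 or x ≈ -3.2078

x = (-9 + sqrt(105)) / 6 or x = (-9 - sqrt(105)) / 6


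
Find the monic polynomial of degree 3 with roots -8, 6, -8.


A monic polynomial with roots -8, 6, -8 is:
p(x) = (x + 8)(x - 6)(x + 8)
After multiplying by (x + 8): x + 8
After multiplying by (x - 6): x^2 + 2x - 48
After multiplying by (x + 8): x^3 + 10x^2 - 32x - 384

x^3 + 10x^2 - 32x - 384


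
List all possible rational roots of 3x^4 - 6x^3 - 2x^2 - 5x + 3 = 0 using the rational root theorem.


Rational root theorem: possible roots are ±p/q where:
  p divides the constant term (3): p ∈ {1, 3}
  q divides the leading coefficient (3): q ∈ {1, 3}

All possible rational roots: -3, -1, -1/3, 1/3, 1, 3

-3, -1, -1/3, 1/3, 1, 3


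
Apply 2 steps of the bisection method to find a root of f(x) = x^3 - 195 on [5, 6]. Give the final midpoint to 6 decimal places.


f(x) = x^3 - 195
f(5) = -70 < 0
f(6) = 21 > 0

Step 1: midpoint = (5.000000 + 6.000000)/2 = 5.500000
  f(5.500000) = -28.625000
  f(mid) < 0, so root is in [5.500000, 6.000000]

Step 2: midpoint = (5.500000 + 6.000000)/2 = 5.750000
  f(5.750000) = -4.890625
  f(mid) < 0, so root is in [5.750000, 6.000000]

midpoint = 5.750000


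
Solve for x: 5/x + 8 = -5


Subtract 8 from both sides: 5/x = -13
Multiply both sides by x: 5 = -13 * x
Divide by -13: x = -5/13

x = -5/13


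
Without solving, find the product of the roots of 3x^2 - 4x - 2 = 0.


By Vieta's formulas for ax^2 + bx + c = 0:
  Sum of roots = -b/a
  Product of roots = c/a

Here a = 3, b = -4, c = -2
Sum = -(-4)/3 = 4/3
Product = -2/3 = -2/3

Product = -2/3


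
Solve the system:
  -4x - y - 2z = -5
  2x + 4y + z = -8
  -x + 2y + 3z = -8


Using Cramer's rule. Expand each determinant along the first row.
D  = (-4)*[4*3 - 1*2] - (-1)*[2*3 - 1*(-1)] + (-2)*[2*2 - 4*(-1)]
  = (-4)*(10) - (-1)*(7) + (-2)*(8) = -49
Dx = (-5)*[4*3 - 1*2] - (-1)*[(-8)*3 - 1*(-8)] + (-2)*[(-8)*2 - 4*(-8)]
  = (-5)*(10) - (-1)*(-16) + (-2)*(16) = -98
Dy = (-4)*[(-8)*3 - 1*(-8)] - (-5)*[2*3 - 1*(-1)] + (-2)*[2*(-8) - (-8)*(-1)]
  = (-4)*(-16) - (-5)*(7) + (-2)*(-24) = 147
Dz = (-4)*[4*(-8) - (-8)*2] - (-1)*[2*(-8) - (-8)*(-1)] + (-5)*[2*2 - 4*(-1)]
  = (-4)*(-16) - (-1)*(-24) + (-5)*(8) = 0
x = Dx/D = -98/-49 = 2, y = Dy/D = 147/-49 = -3, z = Dz/D = 0/-49 = 0
Check eq1: (-4)(2) + (-1)(-3) + (-2)(0) = -5 = -5 ✓
Check eq2: (2)(2) + (4)(-3) + (1)(0) = -8 = -8 ✓
Check eq3: (-1)(2) + (2)(-3) + (3)(0) = -8 = -8 ✓

x = 2, y = -3, z = 0


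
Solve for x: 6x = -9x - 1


Starting with: 6x = -9x - 1
Move all x terms to left: (6 + 9)x = -1 - 0
Simplify: 15x = -1
Divide both sides by 15: x = -1/15

x = -1/15


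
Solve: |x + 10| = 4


An absolute value equation |expr| = 4 gives two cases:
Case 1: x + 10 = 4
  x = -6, so x = -6
Case 2: x + 10 = -4
  x = -14, so x = -14

x = -14, x = -6


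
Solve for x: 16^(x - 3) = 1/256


Express both sides with the same base.
1/256 = 16^(-2)
Since the bases match, equate exponents: x - 3 = -2
So x = -2 - (-3) = 1

x = 1


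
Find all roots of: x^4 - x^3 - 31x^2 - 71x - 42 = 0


Let p(x) = x^4 - x^3 - 31x^2 - 71x - 42. By the rational root theorem (leading coefficient 1), any rational root is an integer divisor of 42: try ±1, ±2, ... in turn.
Test x = 1: value = -144 ≠ 0.
Test x = -1: value = 0 ✓, so (x + 1) is a factor.
Synthetic division by (x + 1): bring down 1; 1(-1) - 1 = -2; (-2)(-1) - 31 = -29; (-29)(-1) - 71 = -42; (-42)(-1) - 42 = 0 → quotient x^3 - 2x^2 - 29x - 42, remainder 0.
Continue with the quotient x^3 - 2x^2 - 29x - 42 (candidates must divide 42; re-test x = -1 first in case it repeats).
Test x = -1: value = -16 ≠ 0.
Test x = 2: value = -100 ≠ 0.
Test x = -2: value = 0 ✓, so (x + 2) is a factor.
Synthetic division by (x + 2): bring down 1; 1(-2) - 2 = -4; (-4)(-2) - 29 = -21; (-21)(-2) - 42 = 0 → quotient x^2 - 4x - 21, remainder 0.
Solve the quadratic x^2 - 4x - 21 = 0: discriminant = (-4)^2 - 4(1)(-21) = 16 + 84 = 100.
sqrt(100) = 10, so x = (4 ± 10)/2: x = 7 or x = -3.
Collecting all roots found:

x = -3, x = -2, x = -1, x = 7


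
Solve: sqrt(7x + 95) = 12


Square both sides: 7x + 95 = 12^2 = 144
7x = 144 - 95 = 49
x = 7
Check: sqrt(7*7 + 95) = sqrt(144) = 12 ✓

x = 7


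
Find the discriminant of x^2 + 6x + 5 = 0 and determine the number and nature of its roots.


For ax^2 + bx + c = 0, discriminant D = b^2 - 4ac
Here a = 1, b = 6, c = 5
D = (6)^2 - 4(1)(5) = 36 - 20 = 16

D = 16 > 0 and is a perfect square (sqrt = 4)
The equation has 2 distinct real rational roots.

Discriminant = 16, 2 distinct real rational roots


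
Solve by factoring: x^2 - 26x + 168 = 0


We need two numbers that multiply to 168 and add to -26.
Those numbers are -12 and -14 (since (-12) * (-14) = 168 and (-12) + (-14) = -26).
So x^2 - 26x + 168 = (x - 12)(x - 14) = 0
Setting each factor to zero: x = 12 or x = 14

x = 12, x = 14


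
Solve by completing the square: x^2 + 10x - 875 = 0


Start: x^2 + 10x - 875 = 0
Move constant: x^2 + 10x = 875
Half of 10 is 5, squared is 25
Add 25 to both sides: x^2 + 10x + 25 = 900
(x + 5)^2 = 900
x + 5 = ±30
x = -5 + 30 = 25 or x = -5 - 30 = -35

x = -35, x = 25


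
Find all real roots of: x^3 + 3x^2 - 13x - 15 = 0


Let p(x) = x^3 + 3x^2 - 13x - 15. By the rational root theorem (leading coefficient 1), any rational root is an integer divisor of 15: try ±1, ±2, ... in turn.
Test x = 1: value = -24 ≠ 0.
Test x = -1: value = 0 ✓, so (x + 1) is a factor.
Synthetic division by (x + 1): bring down 1; 1(-1) + 3 = 2; 2(-1) - 13 = -15; (-15)(-1) - 15 = 0 → quotient x^2 + 2x - 15, remainder 0.
Solve the quadratic x^2 + 2x - 15 = 0: discriminant = 2^2 - 4(1)(-15) = 4 + 60 = 64.
sqrt(64) = 8, so x = (-2 ± 8)/2: x = 3 or x = -5.

x = -5, x = -1, x = 3


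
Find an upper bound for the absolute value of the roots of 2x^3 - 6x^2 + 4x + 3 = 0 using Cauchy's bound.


Cauchy's bound: all roots r satisfy |r| <= 1 + max(|a_i/a_n|) for i = 0,...,n-1
where a_n is the leading coefficient.

Coefficients: [2, -6, 4, 3]
Leading coefficient a_n = 2
Ratios |a_i/a_n|: 3, 2, 3/2
Maximum ratio: 3
Cauchy's bound: |r| <= 1 + 3 = 4

Upper bound = 4


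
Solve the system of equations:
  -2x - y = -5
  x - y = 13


Using Cramer's rule:
Determinant D = (-2)(-1) - (1)(-1) = 2 + 1 = 3
Dx = (-5)(-1) - (13)(-1) = 5 + 13 = 18
Dy = (-2)(13) - (1)(-5) = -26 + 5 = -21
x = Dx/D = 18/3 = 6
y = Dy/D = -21/3 = -7

x = 6, y = -7


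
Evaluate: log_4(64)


We need the exponent such that 4^? = 64
4^3 = 64
Therefore log_4(64) = 3

3


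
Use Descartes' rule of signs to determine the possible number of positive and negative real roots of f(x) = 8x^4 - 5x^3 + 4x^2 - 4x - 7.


Descartes' rule of signs:

For positive roots, count sign changes in f(x) = 8x^4 - 5x^3 + 4x^2 - 4x - 7:
Signs of coefficients: +, -, +, -, -
Number of sign changes: 3
Possible positive real roots: 3, 1

For negative roots, examine f(-x) = 8x^4 + 5x^3 + 4x^2 + 4x - 7:
Signs of coefficients: +, +, +, +, -
Number of sign changes: 1
Possible negative real roots: 1

Positive roots: 3 or 1; Negative roots: 1


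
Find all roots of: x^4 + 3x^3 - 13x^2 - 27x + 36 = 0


Let p(x) = x^4 + 3x^3 - 13x^2 - 27x + 36. By the rational root theorem (leading coefficient 1), any rational root is an integer divisor of 36: try ±1, ±2, ... in turn.
Test x = 1: value = 0 ✓, so (x - 1) is a factor.
Synthetic division by (x - 1): bring down 1; 1(1) + 3 = 4; 4(1) - 13 = -9; (-9)(1) - 27 = -36; (-36)(1) + 36 = 0 → quotient x^3 + 4x^2 - 9x - 36, remainder 0.
Continue with the quotient x^3 + 4x^2 - 9x - 36 (candidates must divide 36; re-test x = 1 first in case it repeats).
Test x = 1: value = -40 ≠ 0.
Test x = -1: value = -24 ≠ 0.
Test x = 2: value = -30 ≠ 0.
Test x = -2: value = -10 ≠ 0.
Test x = 3: value = 0 ✓, so (x - 3) is a factor.
Synthetic division by (x - 3): bring down 1; 1(3) + 4 = 7; 7(3) - 9 = 12; 12(3) - 36 = 0 → quotient x^2 + 7x + 12, remainder 0.
Solve the quadratic x^2 + 7x + 12 = 0: discriminant = 7^2 - 4(1)(12) = 49 - 48 = 1.
sqrt(1) = 1, so x = (-7 ± 1)/2: x = -3 or x = -4.
Collecting all roots found:

x = -4, x = -3, x = 1, x = 3


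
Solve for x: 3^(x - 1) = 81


Express both sides with the same base.
81 = 3^4
Since the bases match, equate exponents: x - 1 = 4
So x = 4 - (-1) = 5

x = 5


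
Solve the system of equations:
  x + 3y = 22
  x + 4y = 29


Using Cramer's rule:
Determinant D = (1)(4) - (1)(3) = 4 - 3 = 1
Dx = (22)(4) - (29)(3) = 88 - 87 = 1
Dy = (1)(29) - (1)(22) = 29 - 22 = 7
x = Dx/D = 1/1 = 1
y = Dy/D = 7/1 = 7

x = 1, y = 7


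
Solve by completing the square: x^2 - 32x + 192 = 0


Start: x^2 - 32x + 192 = 0
Move constant: x^2 - 32x = -192
Half of -32 is -16, squared is 256
Add 256 to both sides: x^2 - 32x + 256 = 64
(x - 16)^2 = 64
x - 16 = ±8
x = 16 + 8 = 24 or x = 16 - 8 = 8

x = 8, x = 24


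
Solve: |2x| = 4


An absolute value equation |expr| = 4 gives two cases:
Case 1: 2x = 4
  2x = 4, so x = 2
Case 2: 2x = -4
  2x = -4, so x = -2

x = -2, x = 2


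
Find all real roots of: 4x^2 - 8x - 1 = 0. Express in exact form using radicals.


Using the quadratic formula: x = (-b ± sqrt(b^2 - 4ac)) / (2a)
Here a = 4, b = -8, c = -1
Discriminant = b^2 - 4ac = (-8)^2 - 4(4)(-1) = 64 + 16 = 80
Since discriminant = 80 > 0, there are two real roots.
x = (8 ± 4*sqrt(5)) / 8
Simplifying: x = (2 ± sqrt(5)) / 2
Numerically: x ≈ 2.1180 or x ≈ -0.1180

x = (2 + sqrt(5)) / 2 or x = (2 - sqrt(5)) / 2


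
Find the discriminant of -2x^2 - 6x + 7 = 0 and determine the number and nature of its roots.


For ax^2 + bx + c = 0, discriminant D = b^2 - 4ac
Here a = -2, b = -6, c = 7
D = (-6)^2 - 4(-2)(7) = 36 + 56 = 92

D = 92 > 0 but not a perfect square
The equation has 2 distinct real irrational roots.

Discriminant = 92, 2 distinct real irrational roots


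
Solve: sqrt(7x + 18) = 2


Square both sides: 7x + 18 = 2^2 = 4
7x = 4 - 18 = -14
x = -2
Check: sqrt(7*(-2) + 18) = sqrt(4) = 2 ✓

x = -2


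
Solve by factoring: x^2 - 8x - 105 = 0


We need two numbers that multiply to -105 and add to -8.
Those numbers are -15 and 7 (since (-15) * 7 = -105 and (-15) + 7 = -8).
So x^2 - 8x - 105 = (x - 15)(x + 7) = 0
Setting each factor to zero: x = 15 or x = -7

x = -7, x = 15


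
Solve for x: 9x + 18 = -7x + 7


Starting with: 9x + 18 = -7x + 7
Move all x terms to left: (9 + 7)x = 7 - 18
Simplify: 16x = -11
Divide both sides by 16: x = -11/16

x = -11/16


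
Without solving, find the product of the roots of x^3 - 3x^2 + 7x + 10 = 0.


By Vieta's formulas for x^3 + bx^2 + cx + d = 0:
  r1 + r2 + r3 = -b/a = 3
  r1*r2 + r1*r3 + r2*r3 = c/a = 7
  r1*r2*r3 = -d/a = -10


Product = -10


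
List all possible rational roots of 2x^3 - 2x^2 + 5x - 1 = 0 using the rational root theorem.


Rational root theorem: possible roots are ±p/q where:
  p divides the constant term (-1): p ∈ {1}
  q divides the leading coefficient (2): q ∈ {1, 2}

All possible rational roots: -1, -1/2, 1/2, 1

-1, -1/2, 1/2, 1


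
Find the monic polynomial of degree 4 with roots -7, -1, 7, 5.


A monic polynomial with roots -7, -1, 7, 5 is:
p(x) = (x + 7)(x + 1)(x - 7)(x - 5)
After multiplying by (x + 7): x + 7
After multiplying by (x + 1): x^2 + 8x + 7
After multiplying by (x - 7): x^3 + x^2 - 49x - 49
After multiplying by (x - 5): x^4 - 4x^3 - 54x^2 + 196x + 245

x^4 - 4x^3 - 54x^2 + 196x + 245


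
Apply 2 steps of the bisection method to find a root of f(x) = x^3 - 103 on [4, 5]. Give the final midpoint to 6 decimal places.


f(x) = x^3 - 103
f(4) = -39 < 0
f(5) = 22 > 0

Step 1: midpoint = (4.000000 + 5.000000)/2 = 4.500000
  f(4.500000) = -11.875000
  f(mid) < 0, so root is in [4.500000, 5.000000]

Step 2: midpoint = (4.500000 + 5.000000)/2 = 4.750000
  f(4.750000) = 4.171875
  f(mid) > 0, so root is in [4.500000, 4.750000]

midpoint = 4.750000


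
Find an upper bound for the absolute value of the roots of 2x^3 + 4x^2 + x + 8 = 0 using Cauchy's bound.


Cauchy's bound: all roots r satisfy |r| <= 1 + max(|a_i/a_n|) for i = 0,...,n-1
where a_n is the leading coefficient.

Coefficients: [2, 4, 1, 8]
Leading coefficient a_n = 2
Ratios |a_i/a_n|: 2, 1/2, 4
Maximum ratio: 4
Cauchy's bound: |r| <= 1 + 4 = 5

Upper bound = 5


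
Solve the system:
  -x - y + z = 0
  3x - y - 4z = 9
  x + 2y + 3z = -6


Using Cramer's rule. Expand each determinant along the first row.
D  = (-1)*[(-1)*3 - (-4)*2] - (-1)*[3*3 - (-4)*1] + 1*[3*2 - (-1)*1]
  = (-1)*(5) - (-1)*(13) + 1*(7) = 15
Dx = 0*[(-1)*3 - (-4)*2] - (-1)*[9*3 - (-4)*(-6)] + 1*[9*2 - (-1)*(-6)]
  = 0*(5) - (-1)*(3) + 1*(12) = 15
Dy = (-1)*[9*3 - (-4)*(-6)] - 0*[3*3 - (-4)*1] + 1*[3*(-6) - 9*1]
  = (-1)*(3) - 0*(13) + 1*(-27) = -30
Dz = (-1)*[(-1)*(-6) - 9*2] - (-1)*[3*(-6) - 9*1] + 0*[3*2 - (-1)*1]
  = (-1)*(-12) - (-1)*(-27) + 0*(7) = -15
x = Dx/D = 15/15 = 1, y = Dy/D = -30/15 = -2, z = Dz/D = -15/15 = -1
Check eq1: (-1)(1) + (-1)(-2) + (1)(-1) = 0 = 0 ✓
Check eq2: (3)(1) + (-1)(-2) + (-4)(-1) = 9 = 9 ✓
Check eq3: (1)(1) + (2)(-2) + (3)(-1) = -6 = -6 ✓

x = 1, y = -2, z = -1


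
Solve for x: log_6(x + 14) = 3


Convert to exponential form: x + 14 = 6^3 = 216
x = 216 - 14 = 202
Check: log_6(202 + 14) = log_6(216) = log_6(216) = 3 ✓

x = 202


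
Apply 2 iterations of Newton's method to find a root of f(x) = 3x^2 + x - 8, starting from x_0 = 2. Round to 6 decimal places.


Newton's method: x_(n+1) = x_n - f(x_n)/f'(x_n)
f(x) = 3x^2 + x - 8
f'(x) = 6x + 1

Iteration 1:
  f(2.000000) = 6.000000
  f'(2.000000) = 13.000000
  x_1 = 2.000000 - (6.000000)/(13.000000) = 1.538462

Iteration 2:
  f(1.538462) = 0.639053
  f'(1.538462) = 10.230769
  x_2 = 1.538462 - (0.639053)/(10.230769) = 1.475998

x_2 = 1.475998


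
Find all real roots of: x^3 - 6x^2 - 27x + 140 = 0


Let p(x) = x^3 - 6x^2 - 27x + 140. By the rational root theorem (leading coefficient 1), any rational root is an integer divisor of 140: try ±1, ±2, ... in turn.
Test x = 1: value = 108 ≠ 0.
Test x = -1: value = 160 ≠ 0.
Test x = 2: value = 70 ≠ 0.
Test x = -2: value = 162 ≠ 0.
Test x = 4: value = 0 ✓, so (x - 4) is a factor.
Synthetic division by (x - 4): bring down 1; 1(4) - 6 = -2; (-2)(4) - 27 = -35; (-35)(4) + 140 = 0 → quotient x^2 - 2x - 35, remainder 0.
Solve the quadratic x^2 - 2x - 35 = 0: discriminant = (-2)^2 - 4(1)(-35) = 4 + 140 = 144.
sqrt(144) = 12, so x = (2 ± 12)/2: x = 7 or x = -5.

x = -5, x = 4, x = 7


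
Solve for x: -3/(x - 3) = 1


Multiply both sides by (x - 3): -3 = 1(x - 3)
Distribute: -3 = x - 3
x = -3 + 3 = 0
x = 0

x = 0


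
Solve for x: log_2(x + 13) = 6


Convert to exponential form: x + 13 = 2^6 = 64
x = 64 - 13 = 51
Check: log_2(51 + 13) = log_2(64) = log_2(64) = 6 ✓

x = 51


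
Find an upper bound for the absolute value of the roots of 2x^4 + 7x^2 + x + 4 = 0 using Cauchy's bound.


Cauchy's bound: all roots r satisfy |r| <= 1 + max(|a_i/a_n|) for i = 0,...,n-1
where a_n is the leading coefficient.

Coefficients: [2, 0, 7, 1, 4]
Leading coefficient a_n = 2
Ratios |a_i/a_n|: 0, 7/2, 1/2, 2
Maximum ratio: 7/2
Cauchy's bound: |r| <= 1 + 7/2 = 9/2

Upper bound = 9/2


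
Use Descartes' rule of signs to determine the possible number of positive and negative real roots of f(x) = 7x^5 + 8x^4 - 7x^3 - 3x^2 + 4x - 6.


Descartes' rule of signs:

For positive roots, count sign changes in f(x) = 7x^5 + 8x^4 - 7x^3 - 3x^2 + 4x - 6:
Signs of coefficients: +, +, -, -, +, -
Number of sign changes: 3
Possible positive real roots: 3, 1

For negative roots, examine f(-x) = -7x^5 + 8x^4 + 7x^3 - 3x^2 - 4x - 6:
Signs of coefficients: -, +, +, -, -, -
Number of sign changes: 2
Possible negative real roots: 2, 0

Positive roots: 3 or 1; Negative roots: 2 or 0


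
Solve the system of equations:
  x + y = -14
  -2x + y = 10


Using Cramer's rule:
Determinant D = (1)(1) - (-2)(1) = 1 + 2 = 3
Dx = (-14)(1) - (10)(1) = -14 - 10 = -24
Dy = (1)(10) - (-2)(-14) = 10 - 28 = -18
x = Dx/D = -24/3 = -8
y = Dy/D = -18/3 = -6

x = -8, y = -6


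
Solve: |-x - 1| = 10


An absolute value equation |expr| = 10 gives two cases:
Case 1: -x - 1 = 10
  -x = 11, so x = -11
Case 2: -x - 1 = -10
  -x = -9, so x = 9

x = -11, x = 9


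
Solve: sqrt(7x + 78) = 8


Square both sides: 7x + 78 = 8^2 = 64
7x = 64 - 78 = -14
x = -2
Check: sqrt(7*(-2) + 78) = sqrt(64) = 8 ✓

x = -2


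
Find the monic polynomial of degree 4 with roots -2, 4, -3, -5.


A monic polynomial with roots -2, 4, -3, -5 is:
p(x) = (x + 2)(x - 4)(x + 3)(x + 5)
After multiplying by (x + 2): x + 2
After multiplying by (x - 4): x^2 - 2x - 8
After multiplying by (x + 3): x^3 + x^2 - 14x - 24
After multiplying by (x + 5): x^4 + 6x^3 - 9x^2 - 94x - 120

x^4 + 6x^3 - 9x^2 - 94x - 120


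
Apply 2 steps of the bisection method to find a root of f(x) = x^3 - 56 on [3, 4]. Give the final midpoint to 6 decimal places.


f(x) = x^3 - 56
f(3) = -29 < 0
f(4) = 8 > 0

Step 1: midpoint = (3.000000 + 4.000000)/2 = 3.500000
  f(3.500000) = -13.125000
  f(mid) < 0, so root is in [3.500000, 4.000000]

Step 2: midpoint = (3.500000 + 4.000000)/2 = 3.750000
  f(3.750000) = -3.265625
  f(mid) < 0, so root is in [3.750000, 4.000000]

midpoint = 3.750000


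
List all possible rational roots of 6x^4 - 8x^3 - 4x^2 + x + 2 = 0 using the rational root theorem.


Rational root theorem: possible roots are ±p/q where:
  p divides the constant term (2): p ∈ {1, 2}
  q divides the leading coefficient (6): q ∈ {1, 2, 3, 6}

All possible rational roots: -2, -1, -2/3, -1/2, -1/3, -1/6, 1/6, 1/3, 1/2, 2/3, 1, 2

-2, -1, -2/3, -1/2, -1/3, -1/6, 1/6, 1/3, 1/2, 2/3, 1, 2


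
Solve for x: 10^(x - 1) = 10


Express both sides with the same base.
10 = 10^1
Since the bases match, equate exponents: x - 1 = 1
So x = 1 - (-1) = 2

x = 2


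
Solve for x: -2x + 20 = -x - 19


Starting with: -2x + 20 = -x - 19
Move all x terms to left: (-2 + 1)x = -19 - 20
Simplify: -x = -39
Divide both sides by -1: x = 39

x = 39


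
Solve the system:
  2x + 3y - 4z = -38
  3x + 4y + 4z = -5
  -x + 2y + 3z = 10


Using Cramer's rule. Expand each determinant along the first row.
D  = 2*[4*3 - 4*2] - 3*[3*3 - 4*(-1)] + (-4)*[3*2 - 4*(-1)]
  = 2*(4) - 3*(13) + (-4)*(10) = -71
Dx = (-38)*[4*3 - 4*2] - 3*[(-5)*3 - 4*10] + (-4)*[(-5)*2 - 4*10]
  = (-38)*(4) - 3*(-55) + (-4)*(-50) = 213
Dy = 2*[(-5)*3 - 4*10] - (-38)*[3*3 - 4*(-1)] + (-4)*[3*10 - (-5)*(-1)]
  = 2*(-55) - (-38)*(13) + (-4)*(25) = 284
Dz = 2*[4*10 - (-5)*2] - 3*[3*10 - (-5)*(-1)] + (-38)*[3*2 - 4*(-1)]
  = 2*(50) - 3*(25) + (-38)*(10) = -355
x = Dx/D = 213/-71 = -3, y = Dy/D = 284/-71 = -4, z = Dz/D = -355/-71 = 5
Check eq1: (2)(-3) + (3)(-4) + (-4)(5) = -38 = -38 ✓
Check eq2: (3)(-3) + (4)(-4) + (4)(5) = -5 = -5 ✓
Check eq3: (-1)(-3) + (2)(-4) + (3)(5) = 10 = 10 ✓

x = -3, y = -4, z = 5


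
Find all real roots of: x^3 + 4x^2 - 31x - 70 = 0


Let p(x) = x^3 + 4x^2 - 31x - 70. By the rational root theorem (leading coefficient 1), any rational root is an integer divisor of 70: try ±1, ±2, ... in turn.
Test x = 1: value = -96 ≠ 0.
Test x = -1: value = -36 ≠ 0.
Test x = 2: value = -108 ≠ 0.
Test x = -2: value = 0 ✓, so (x + 2) is a factor.
Synthetic division by (x + 2): bring down 1; 1(-2) + 4 = 2; 2(-2) - 31 = -35; (-35)(-2) - 70 = 0 → quotient x^2 + 2x - 35, remainder 0.
Solve the quadratic x^2 + 2x - 35 = 0: discriminant = 2^2 - 4(1)(-35) = 4 + 140 = 144.
sqrt(144) = 12, so x = (-2 ± 12)/2: x = 5 or x = -7.

x = -7, x = -2, x = 5


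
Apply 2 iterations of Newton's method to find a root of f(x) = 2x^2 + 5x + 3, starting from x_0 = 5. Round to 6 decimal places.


Newton's method: x_(n+1) = x_n - f(x_n)/f'(x_n)
f(x) = 2x^2 + 5x + 3
f'(x) = 4x + 5

Iteration 1:
  f(5.000000) = 78.000000
  f'(5.000000) = 25.000000
  x_1 = 5.000000 - (78.000000)/(25.000000) = 1.880000

Iteration 2:
  f(1.880000) = 19.468800
  f'(1.880000) = 12.520000
  x_2 = 1.880000 - (19.468800)/(12.520000) = 0.324984

x_2 = 0.324984


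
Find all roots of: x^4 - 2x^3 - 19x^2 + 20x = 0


The constant term is 0, so x = 0 is a root. Factor out x:
  x^3 - 2x^2 - 19x + 20 = 0
Let p(x) = x^3 - 2x^2 - 19x + 20. By the rational root theorem (leading coefficient 1), any rational root is an integer divisor of 20: try ±1, ±2, ... in turn.
Test x = 1: value = 0 ✓, so (x - 1) is a factor.
Synthetic division by (x - 1): bring down 1; 1(1) - 2 = -1; (-1)(1) - 19 = -20; (-20)(1) + 20 = 0 → quotient x^2 - x - 20, remainder 0.
Solve the quadratic x^2 - x - 20 = 0: discriminant = (-1)^2 - 4(1)(-20) = 1 + 80 = 81.
sqrt(81) = 9, so x = (1 ± 9)/2: x = 5 or x = -4.
Collecting all roots found:

x = -4, x = 0, x = 1, x = 5


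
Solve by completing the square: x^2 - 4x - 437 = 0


Start: x^2 - 4x - 437 = 0
Move constant: x^2 - 4x = 437
Half of -4 is -2, squared is 4
Add 4 to both sides: x^2 - 4x + 4 = 441
(x - 2)^2 = 441
x - 2 = ±21
x = 2 + 21 = 23 or x = 2 - 21 = -19

x = -19, x = 23


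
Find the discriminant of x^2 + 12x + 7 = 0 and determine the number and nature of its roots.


For ax^2 + bx + c = 0, discriminant D = b^2 - 4ac
Here a = 1, b = 12, c = 7
D = (12)^2 - 4(1)(7) = 144 - 28 = 116

D = 116 > 0 but not a perfect square
The equation has 2 distinct real irrational roots.

Discriminant = 116, 2 distinct real irrational roots


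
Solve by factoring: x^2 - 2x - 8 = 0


We need two numbers that multiply to -8 and add to -2.
Those numbers are -4 and 2 (since (-4) * 2 = -8 and (-4) + 2 = -2).
So x^2 - 2x - 8 = (x - 4)(x + 2) = 0
Setting each factor to zero: x = 4 or x = -2

x = -2, x = 4


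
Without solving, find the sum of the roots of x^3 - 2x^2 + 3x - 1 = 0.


By Vieta's formulas for x^3 + bx^2 + cx + d = 0:
  r1 + r2 + r3 = -b/a = 2
  r1*r2 + r1*r3 + r2*r3 = c/a = 3
  r1*r2*r3 = -d/a = 1


Sum = 2


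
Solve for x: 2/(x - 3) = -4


Multiply both sides by (x - 3): 2 = -4(x - 3)
Distribute: 2 = -4x + 12
-4x = 2 - 12 = -10
x = 5/2

x = 5/2


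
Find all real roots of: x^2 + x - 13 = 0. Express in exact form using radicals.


Using the quadratic formula: x = (-b ± sqrt(b^2 - 4ac)) / (2a)
Here a = 1, b = 1, c = -13
Discriminant = b^2 - 4ac = 1^2 - 4(1)(-13) = 1 + 52 = 53
Since discriminant = 53 > 0, there are two real roots.
x = (-1 ± sqrt(53)) / 2
Numerically: x ≈ 3.1401 or x ≈ -4.1401

x = (-1 + sqrt(53)) / 2 or x = (-1 - sqrt(53)) / 2


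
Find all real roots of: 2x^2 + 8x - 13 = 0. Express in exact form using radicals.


Using the quadratic formula: x = (-b ± sqrt(b^2 - 4ac)) / (2a)
Here a = 2, b = 8, c = -13
Discriminant = b^2 - 4ac = 8^2 - 4(2)(-13) = 64 + 104 = 168
Since discriminant = 168 > 0, there are two real roots.
x = (-8 ± 2*sqrt(42)) / 4
Simplifying: x = (-4 ± sqrt(42)) / 2
Numerically: x ≈ 1.2404 or x ≈ -5.2404

x = (-4 + sqrt(42)) / 2 or x = (-4 - sqrt(42)) / 2


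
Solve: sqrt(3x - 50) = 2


Square both sides: 3x - 50 = 2^2 = 4
3x = 4 + 50 = 54
x = 18
Check: sqrt(3*18 - 50) = sqrt(4) = 2 ✓

x = 18


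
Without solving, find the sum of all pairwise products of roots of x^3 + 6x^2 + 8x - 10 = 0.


By Vieta's formulas for x^3 + bx^2 + cx + d = 0:
  r1 + r2 + r3 = -b/a = -6
  r1*r2 + r1*r3 + r2*r3 = c/a = 8
  r1*r2*r3 = -d/a = 10


Sum of pairwise products = 8


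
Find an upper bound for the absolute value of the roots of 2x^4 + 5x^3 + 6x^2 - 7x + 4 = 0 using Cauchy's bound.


Cauchy's bound: all roots r satisfy |r| <= 1 + max(|a_i/a_n|) for i = 0,...,n-1
where a_n is the leading coefficient.

Coefficients: [2, 5, 6, -7, 4]
Leading coefficient a_n = 2
Ratios |a_i/a_n|: 5/2, 3, 7/2, 2
Maximum ratio: 7/2
Cauchy's bound: |r| <= 1 + 7/2 = 9/2

Upper bound = 9/2


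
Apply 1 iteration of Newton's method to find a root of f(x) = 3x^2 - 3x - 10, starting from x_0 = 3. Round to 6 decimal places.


Newton's method: x_(n+1) = x_n - f(x_n)/f'(x_n)
f(x) = 3x^2 - 3x - 10
f'(x) = 6x - 3

Iteration 1:
  f(3.000000) = 8.000000
  f'(3.000000) = 15.000000
  x_1 = 3.000000 - (8.000000)/(15.000000) = 2.466667

x_1 = 2.466667


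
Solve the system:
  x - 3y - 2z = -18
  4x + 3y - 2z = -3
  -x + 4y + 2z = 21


Using Cramer's rule. Expand each determinant along the first row.
D  = 1*[3*2 - (-2)*4] - (-3)*[4*2 - (-2)*(-1)] + (-2)*[4*4 - 3*(-1)]
  = 1*(14) - (-3)*(6) + (-2)*(19) = -6
Dx = (-18)*[3*2 - (-2)*4] - (-3)*[(-3)*2 - (-2)*21] + (-2)*[(-3)*4 - 3*21]
  = (-18)*(14) - (-3)*(36) + (-2)*(-75) = 6
Dy = 1*[(-3)*2 - (-2)*21] - (-18)*[4*2 - (-2)*(-1)] + (-2)*[4*21 - (-3)*(-1)]
  = 1*(36) - (-18)*(6) + (-2)*(81) = -18
Dz = 1*[3*21 - (-3)*4] - (-3)*[4*21 - (-3)*(-1)] + (-18)*[4*4 - 3*(-1)]
  = 1*(75) - (-3)*(81) + (-18)*(19) = -24
x = Dx/D = 6/-6 = -1, y = Dy/D = -18/-6 = 3, z = Dz/D = -24/-6 = 4
Check eq1: (1)(-1) + (-3)(3) + (-2)(4) = -18 = -18 ✓
Check eq2: (4)(-1) + (3)(3) + (-2)(4) = -3 = -3 ✓
Check eq3: (-1)(-1) + (4)(3) + (2)(4) = 21 = 21 ✓

x = -1, y = 3, z = 4


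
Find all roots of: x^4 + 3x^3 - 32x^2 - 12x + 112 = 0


Let p(x) = x^4 + 3x^3 - 32x^2 - 12x + 112. By the rational root theorem (leading coefficient 1), any rational root is an integer divisor of 112: try ±1, ±2, ... in turn.
Test x = 1: value = 72 ≠ 0.
Test x = -1: value = 90 ≠ 0.
Test x = 2: value = 0 ✓, so (x - 2) is a factor.
Synthetic division by (x - 2): bring down 1; 1(2) + 3 = 5; 5(2) - 32 = -22; (-22)(2) - 12 = -56; (-56)(2) + 112 = 0 → quotient x^3 + 5x^2 - 22x - 56, remainder 0.
Continue with the quotient x^3 + 5x^2 - 22x - 56 (candidates must divide 56; re-test x = 2 first in case it repeats).
Test x = 2: value = -72 ≠ 0.
Test x = -2: value = 0 ✓, so (x + 2) is a factor.
Synthetic division by (x + 2): bring down 1; 1(-2) + 5 = 3; 3(-2) - 22 = -28; (-28)(-2) - 56 = 0 → quotient x^2 + 3x - 28, remainder 0.
Solve the quadratic x^2 + 3x - 28 = 0: discriminant = 3^2 - 4(1)(-28) = 9 + 112 = 121.
sqrt(121) = 11, so x = (-3 ± 11)/2: x = 4 or x = -7.
Collecting all roots found:

x = -7, x = -2, x = 2, x = 4


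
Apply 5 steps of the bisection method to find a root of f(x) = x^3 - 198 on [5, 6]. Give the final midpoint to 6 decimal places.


f(x) = x^3 - 198
f(5) = -73 < 0
f(6) = 18 > 0

Step 1: midpoint = (5.000000 + 6.000000)/2 = 5.500000
  f(5.500000) = -31.625000
  f(mid) < 0, so root is in [5.500000, 6.000000]

Step 2: midpoint = (5.500000 + 6.000000)/2 = 5.750000
  f(5.750000) = -7.890625
  f(mid) < 0, so root is in [5.750000, 6.000000]

Step 3: midpoint = (5.750000 + 6.000000)/2 = 5.875000
  f(5.875000) = 4.779297
  f(mid) > 0, so root is in [5.750000, 5.875000]

Step 4: midpoint = (5.750000 + 5.875000)/2 = 5.812500
  f(5.812500) = -1.623779
  f(mid) < 0, so root is in [5.812500, 5.875000]

Step 5: midpoint = (5.812500 + 5.875000)/2 = 5.843750
  f(5.843750) = 1.560638
  f(mid) > 0, so root is in [5.812500, 5.843750]

midpoint = 5.843750


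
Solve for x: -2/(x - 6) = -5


Multiply both sides by (x - 6): -2 = -5(x - 6)
Distribute: -2 = -5x + 30
-5x = -2 - 30 = -32
x = 32/5

x = 32/5


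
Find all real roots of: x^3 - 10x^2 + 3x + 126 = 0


Let p(x) = x^3 - 10x^2 + 3x + 126. By the rational root theorem (leading coefficient 1), any rational root is an integer divisor of 126: try ±1, ±2, ... in turn.
Test x = 1: value = 120 ≠ 0.
Test x = -1: value = 112 ≠ 0.
Test x = 2: value = 100 ≠ 0.
Test x = -2: value = 72 ≠ 0.
Test x = 3: value = 72 ≠ 0.
Test x = -3: value = 0 ✓, so (x + 3) is a factor.
Synthetic division by (x + 3): bring down 1; 1(-3) - 10 = -13; (-13)(-3) + 3 = 42; 42(-3) + 126 = 0 → quotient x^2 - 13x + 42, remainder 0.
Solve the quadratic x^2 - 13x + 42 = 0: discriminant = (-13)^2 - 4(1)(42) = 169 - 168 = 1.
sqrt(1) = 1, so x = (13 ± 1)/2: x = 7 or x = 6.

x = -3, x = 6, x = 7


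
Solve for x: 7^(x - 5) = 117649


Express both sides with the same base.
117649 = 7^6
Since the bases match, equate exponents: x - 5 = 6
So x = 6 - (-5) = 11

x = 11


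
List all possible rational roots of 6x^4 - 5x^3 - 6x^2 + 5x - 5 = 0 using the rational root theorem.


Rational root theorem: possible roots are ±p/q where:
  p divides the constant term (-5): p ∈ {1, 5}
  q divides the leading coefficient (6): q ∈ {1, 2, 3, 6}

All possible rational roots: -5, -5/2, -5/3, -1, -5/6, -1/2, -1/3, -1/6, 1/6, 1/3, 1/2, 5/6, 1, 5/3, 5/2, 5

-5, -5/2, -5/3, -1, -5/6, -1/2, -1/3, -1/6, 1/6, 1/3, 1/2, 5/6, 1, 5/3, 5/2, 5
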